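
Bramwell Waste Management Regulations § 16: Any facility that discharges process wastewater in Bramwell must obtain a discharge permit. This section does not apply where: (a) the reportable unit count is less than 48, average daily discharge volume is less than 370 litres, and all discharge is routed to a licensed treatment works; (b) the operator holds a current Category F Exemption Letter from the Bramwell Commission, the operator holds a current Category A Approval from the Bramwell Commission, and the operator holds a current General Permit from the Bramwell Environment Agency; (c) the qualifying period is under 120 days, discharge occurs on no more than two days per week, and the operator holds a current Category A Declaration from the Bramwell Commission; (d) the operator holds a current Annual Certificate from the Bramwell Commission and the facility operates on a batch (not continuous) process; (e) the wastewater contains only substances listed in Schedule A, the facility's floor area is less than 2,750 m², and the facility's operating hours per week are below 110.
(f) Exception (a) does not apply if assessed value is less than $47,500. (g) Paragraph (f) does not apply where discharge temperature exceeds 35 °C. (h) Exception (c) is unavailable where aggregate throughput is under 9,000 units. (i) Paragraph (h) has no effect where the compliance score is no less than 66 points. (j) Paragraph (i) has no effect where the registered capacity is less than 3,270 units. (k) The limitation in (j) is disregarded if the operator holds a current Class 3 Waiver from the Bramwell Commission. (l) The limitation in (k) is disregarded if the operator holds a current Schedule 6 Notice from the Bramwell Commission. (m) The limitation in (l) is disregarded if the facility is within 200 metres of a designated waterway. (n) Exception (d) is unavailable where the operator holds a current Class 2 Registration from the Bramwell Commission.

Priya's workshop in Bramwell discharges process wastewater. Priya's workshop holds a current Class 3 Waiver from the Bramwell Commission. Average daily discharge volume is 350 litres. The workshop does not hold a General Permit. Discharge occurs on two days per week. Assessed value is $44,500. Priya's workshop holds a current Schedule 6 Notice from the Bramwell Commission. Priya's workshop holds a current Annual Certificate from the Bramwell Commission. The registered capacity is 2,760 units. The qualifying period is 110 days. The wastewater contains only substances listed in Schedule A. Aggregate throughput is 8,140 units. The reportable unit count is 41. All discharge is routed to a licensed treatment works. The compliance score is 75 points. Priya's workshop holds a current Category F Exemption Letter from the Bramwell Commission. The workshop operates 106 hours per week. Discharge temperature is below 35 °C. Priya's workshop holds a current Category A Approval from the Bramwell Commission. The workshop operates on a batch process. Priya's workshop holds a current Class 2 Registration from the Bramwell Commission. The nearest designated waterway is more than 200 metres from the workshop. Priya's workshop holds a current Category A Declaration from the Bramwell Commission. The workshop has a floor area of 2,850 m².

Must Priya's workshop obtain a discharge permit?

All of (a)'s requirements are met (the reportable unit count is 41, less than the 48 limit; average daily discharge volume is 350 litres, less than the 370 litres limit; discharge is routed to a licensed treatment works). But: (f) operates against (a): assessed value is $44,500, less than the $47,500 limit. (g) is inapplicable (discharge temperature is below 35 °C), so (f) stands. Exception (a) does not apply.
Exception (b) fails — no General Permit is held.
Exception (c)'s conditions are all satisfied: the qualifying period is 110 days, under the 120 days limit; discharge occurs on no more than two days per week; a current Category A Declaration is held. But applying paragraphs (h)–(m): (h) operates against (c): aggregate throughput is 8,140 units, under the 9,000 units limit. (i) would limit (h) — the compliance score is 75 points, meeting the 66 points threshold — but (j) sets (i) aside: (j) operates against (i): the registered capacity is 2,760 units, less than the 3,270 units limit. (k) operates (a current Class 3 Waiver is held), but is set aside by (l): (l) is triggered — a current Schedule 6 Notice is held. (m), which would lift (l), is inapplicable — the workshop is more than 200 m from any designated waterway. (c) is therefore removed.
Exception (d) is satisfied on its face — a current Annual Certificate is held; the facility operates on a batch process. Turning to paragraph (n): (n) applies — a current Class 2 Registration is held. Exception (d) does not apply.
Exception (e) does not apply: the facility's floor area is 2,850 m², not less than 2,750 m².
Every exception is unavailable, so the rule governs.

Yes — Priya's workshop must obtain a discharge permit.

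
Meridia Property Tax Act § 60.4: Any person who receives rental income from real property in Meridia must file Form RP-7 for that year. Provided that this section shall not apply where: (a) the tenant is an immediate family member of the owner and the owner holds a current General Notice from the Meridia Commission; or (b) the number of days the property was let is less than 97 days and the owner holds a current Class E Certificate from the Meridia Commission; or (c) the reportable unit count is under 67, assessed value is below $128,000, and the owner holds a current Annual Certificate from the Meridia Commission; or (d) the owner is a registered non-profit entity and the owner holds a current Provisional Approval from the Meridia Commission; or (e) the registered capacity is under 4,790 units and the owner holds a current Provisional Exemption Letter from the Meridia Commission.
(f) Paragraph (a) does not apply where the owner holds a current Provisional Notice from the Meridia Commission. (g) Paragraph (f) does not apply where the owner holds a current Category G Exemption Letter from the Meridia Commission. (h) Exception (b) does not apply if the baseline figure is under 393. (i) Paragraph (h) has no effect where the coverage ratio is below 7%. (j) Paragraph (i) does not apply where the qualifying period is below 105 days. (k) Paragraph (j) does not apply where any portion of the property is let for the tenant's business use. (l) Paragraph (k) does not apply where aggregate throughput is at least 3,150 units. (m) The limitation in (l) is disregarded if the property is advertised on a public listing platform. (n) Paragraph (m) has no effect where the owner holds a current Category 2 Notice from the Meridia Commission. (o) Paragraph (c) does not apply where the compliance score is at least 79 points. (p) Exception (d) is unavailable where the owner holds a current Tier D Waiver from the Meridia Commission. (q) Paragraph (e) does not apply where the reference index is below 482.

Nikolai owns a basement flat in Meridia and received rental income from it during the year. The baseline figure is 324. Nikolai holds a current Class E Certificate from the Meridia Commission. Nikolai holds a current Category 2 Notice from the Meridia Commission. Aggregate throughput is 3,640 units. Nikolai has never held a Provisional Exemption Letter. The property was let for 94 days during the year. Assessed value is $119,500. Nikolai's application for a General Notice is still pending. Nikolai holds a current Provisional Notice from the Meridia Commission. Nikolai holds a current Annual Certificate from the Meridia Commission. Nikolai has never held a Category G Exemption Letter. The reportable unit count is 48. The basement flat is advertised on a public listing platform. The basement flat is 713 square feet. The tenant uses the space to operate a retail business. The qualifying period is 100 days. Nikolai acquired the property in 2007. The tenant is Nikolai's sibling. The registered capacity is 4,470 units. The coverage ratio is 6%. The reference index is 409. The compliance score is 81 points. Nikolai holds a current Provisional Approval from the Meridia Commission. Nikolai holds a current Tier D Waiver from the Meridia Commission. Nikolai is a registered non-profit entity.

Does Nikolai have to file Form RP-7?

Exception (a) fails — no current General Notice is held.
All of (b)'s requirements are met (the number of days the property was let is 94 days, less than the 97 days limit; a current Class E Certificate is held). Turning to paragraphs (h)–(n): (h) operates against (b): the baseline figure is 324, under the 393 limit. (i) would limit (h) — the coverage ratio is 6%, below the 7% limit — but (j) sets (i) aside: (j) operates against (i): the qualifying period is 100 days, below the 105 days limit. (k) would limit (j) — the space is let for business use — but (l) sets (k) aside: (l) operates against (k): aggregate throughput is 3,640 units, meeting the 3,150 units threshold. (m) would limit (l) — the property is publicly advertised — but (n) sets (m) aside: (n) operates against (m): a current Category 2 Notice is held. So (b) is unavailable.
All of (c)'s requirements are met (the reportable unit count is 48, under the 67 limit; assessed value is $119,500, below the $128,000 limit; a current Annual Certificate is held). Turning to paragraph (o): (o) applies — the compliance score is 81 points, meeting the 79 points threshold. (c) is therefore removed.
Exception (d): Nikolai is a registered non-profit; a current Provisional Approval is held — every condition holds. Turning to paragraph (p): (p) is engaged — a current Tier D Waiver is held. So (d) is unavailable.
Exception (e) fails — no current Provisional Exemption Letter is held.
No exception is made out. Nikolai falls within the general rule.

Yes — Nikolai must file Form RP-7.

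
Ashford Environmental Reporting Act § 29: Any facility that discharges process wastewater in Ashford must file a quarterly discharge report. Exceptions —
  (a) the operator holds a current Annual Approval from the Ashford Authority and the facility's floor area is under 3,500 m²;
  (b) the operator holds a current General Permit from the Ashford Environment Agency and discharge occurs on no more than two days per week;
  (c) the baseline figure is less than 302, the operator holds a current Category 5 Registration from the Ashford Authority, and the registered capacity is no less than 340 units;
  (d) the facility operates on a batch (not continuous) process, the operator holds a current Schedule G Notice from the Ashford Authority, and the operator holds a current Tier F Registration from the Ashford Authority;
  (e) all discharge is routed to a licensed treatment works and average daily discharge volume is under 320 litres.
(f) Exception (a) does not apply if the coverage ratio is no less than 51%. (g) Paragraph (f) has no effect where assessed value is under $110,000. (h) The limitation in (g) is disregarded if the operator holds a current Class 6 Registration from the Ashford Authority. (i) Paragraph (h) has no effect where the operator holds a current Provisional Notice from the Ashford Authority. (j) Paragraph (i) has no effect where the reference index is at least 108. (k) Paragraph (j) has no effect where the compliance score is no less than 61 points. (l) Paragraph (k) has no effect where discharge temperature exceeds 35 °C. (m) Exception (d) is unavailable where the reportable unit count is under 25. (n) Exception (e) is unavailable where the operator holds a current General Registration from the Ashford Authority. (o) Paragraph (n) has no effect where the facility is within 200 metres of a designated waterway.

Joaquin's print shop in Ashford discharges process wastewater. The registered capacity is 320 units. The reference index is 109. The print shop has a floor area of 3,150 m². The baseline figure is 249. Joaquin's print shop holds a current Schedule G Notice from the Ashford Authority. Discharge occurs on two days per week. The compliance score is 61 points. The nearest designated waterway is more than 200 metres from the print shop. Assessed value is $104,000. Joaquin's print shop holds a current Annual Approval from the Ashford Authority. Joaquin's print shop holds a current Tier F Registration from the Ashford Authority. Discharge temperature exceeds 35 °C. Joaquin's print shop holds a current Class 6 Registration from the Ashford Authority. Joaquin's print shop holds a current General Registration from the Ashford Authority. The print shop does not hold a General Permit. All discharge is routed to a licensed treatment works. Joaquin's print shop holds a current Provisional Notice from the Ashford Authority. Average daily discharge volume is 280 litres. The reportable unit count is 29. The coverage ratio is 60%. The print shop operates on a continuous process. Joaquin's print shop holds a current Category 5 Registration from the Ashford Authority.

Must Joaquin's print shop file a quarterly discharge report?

Yes — Joaquin's print shop must file a quarterly discharge report.

Exception (a)'s conditions are all satisfied: a current Annual Approval is held; the facility's floor area is 3,150 m², under the 3,500 m² limit. But: (f) operates against (a): the coverage ratio is 60%, meeting the 51% threshold. (g) would limit (f) — assessed value is $104,000, under the $110,000 limit — but (h) sets (g) aside: (h) operates against (g): a current Class 6 Registration is held. (i) would limit (h) — a current Provisional Notice is held — but (j) sets (i) aside: (j) is engaged — the reference index is 109, meeting the 108 threshold. (k) applies (the compliance score is 61 points, meeting the 61 points threshold), but is displaced by (l): (l) operates — discharge temperature exceeds 35 °C. (a) is therefore removed.
Exception (b) requires that the operator holds a current General Permit from the Ashford Environment Agency; but no General Permit is held, so (b) is unavailable.
Exception (c) fails — the registered capacity is 320 units, short of 340 units.
Exception (d) fails — the facility operates on a continuous process.
Exception (e): discharge is routed to a licensed treatment works; average daily discharge volume is 280 litres, under the 320 litres limit — every condition holds. Turning to paragraphs (n)–(o): (n) operates against (e): a current General Registration is held. (o) is not engaged (the print shop is more than 200 m from any designated waterway), so (n) stands. So (e) is unavailable.
Every exception is unavailable, so the rule governs.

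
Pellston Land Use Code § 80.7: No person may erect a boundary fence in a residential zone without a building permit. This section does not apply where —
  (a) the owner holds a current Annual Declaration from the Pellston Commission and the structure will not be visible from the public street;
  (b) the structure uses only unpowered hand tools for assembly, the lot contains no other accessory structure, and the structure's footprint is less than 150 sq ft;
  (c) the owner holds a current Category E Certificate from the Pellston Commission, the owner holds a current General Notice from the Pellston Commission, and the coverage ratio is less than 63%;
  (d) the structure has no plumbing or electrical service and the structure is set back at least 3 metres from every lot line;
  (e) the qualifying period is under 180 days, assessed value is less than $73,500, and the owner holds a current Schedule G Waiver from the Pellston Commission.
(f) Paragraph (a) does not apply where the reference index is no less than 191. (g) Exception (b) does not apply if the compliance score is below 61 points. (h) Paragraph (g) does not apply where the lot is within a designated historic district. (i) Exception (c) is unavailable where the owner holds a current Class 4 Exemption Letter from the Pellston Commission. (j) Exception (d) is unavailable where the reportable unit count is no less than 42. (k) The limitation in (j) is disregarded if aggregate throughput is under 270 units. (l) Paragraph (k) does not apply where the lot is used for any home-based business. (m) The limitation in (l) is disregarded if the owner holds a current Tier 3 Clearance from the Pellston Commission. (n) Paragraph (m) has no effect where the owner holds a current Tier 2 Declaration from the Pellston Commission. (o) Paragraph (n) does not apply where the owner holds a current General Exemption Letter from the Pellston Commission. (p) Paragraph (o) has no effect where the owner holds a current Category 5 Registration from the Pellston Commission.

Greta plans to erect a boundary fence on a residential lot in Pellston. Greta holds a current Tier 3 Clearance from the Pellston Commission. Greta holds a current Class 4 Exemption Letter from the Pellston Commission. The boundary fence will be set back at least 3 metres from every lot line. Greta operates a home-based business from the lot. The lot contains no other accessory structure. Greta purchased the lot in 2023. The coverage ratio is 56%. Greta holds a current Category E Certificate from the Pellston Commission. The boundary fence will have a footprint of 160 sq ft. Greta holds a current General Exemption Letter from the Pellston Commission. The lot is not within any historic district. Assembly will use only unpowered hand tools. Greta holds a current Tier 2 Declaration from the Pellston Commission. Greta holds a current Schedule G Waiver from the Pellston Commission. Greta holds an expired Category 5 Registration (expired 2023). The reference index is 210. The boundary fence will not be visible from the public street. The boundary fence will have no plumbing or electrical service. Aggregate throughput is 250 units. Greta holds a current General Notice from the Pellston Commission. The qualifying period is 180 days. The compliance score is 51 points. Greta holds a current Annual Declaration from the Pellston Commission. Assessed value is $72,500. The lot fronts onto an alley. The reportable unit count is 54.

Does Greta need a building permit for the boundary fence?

No — exception (d) applies; Greta does not need a building permit.

Exception (a) is satisfied on its face — a current Annual Declaration is held; the structure will not be visible from the street. Turning to paragraph (f): (f) operates against (a): the reference index is 210, meeting the 191 threshold. So (a) is unavailable.
Exception (b) does not apply: the structure's footprint is 160 sq ft, not less than 150 sq ft.
All of (c)'s requirements are met (a current Category E Certificate is held; a current General Notice is held; the coverage ratio is 56%, less than the 63% limit). But applying paragraph (i): (i) is triggered — a current Class 4 Exemption Letter is held. Exception (c) does not apply.
All of (d)'s requirements are met (there is no plumbing or electrical service; the setback is at least 3 m on every side). Applying paragraphs (j)–(p): (j) would limit (d) — the reportable unit count is 54, meeting the 42 threshold — but (k) sets (j) aside: (k) operates against (j): aggregate throughput is 250 units, under the 270 units limit. (l) is triggered (a home-based business operates on the lot), but is overridden by (m): (m) is engaged — a current Tier 3 Clearance is held. (n) would limit (m) — a current Tier 2 Declaration is held — but (o) sets (n) aside: (o) operates against (n): a current General Exemption Letter is held. (p) is not engaged (there is no Category 5 Registration in force), so (o) stands. Exception (d) stands.
Exception (e) requires that the qualifying period is under 180 days; but the qualifying period is 180 days, not under 180 days, so (e) is unavailable.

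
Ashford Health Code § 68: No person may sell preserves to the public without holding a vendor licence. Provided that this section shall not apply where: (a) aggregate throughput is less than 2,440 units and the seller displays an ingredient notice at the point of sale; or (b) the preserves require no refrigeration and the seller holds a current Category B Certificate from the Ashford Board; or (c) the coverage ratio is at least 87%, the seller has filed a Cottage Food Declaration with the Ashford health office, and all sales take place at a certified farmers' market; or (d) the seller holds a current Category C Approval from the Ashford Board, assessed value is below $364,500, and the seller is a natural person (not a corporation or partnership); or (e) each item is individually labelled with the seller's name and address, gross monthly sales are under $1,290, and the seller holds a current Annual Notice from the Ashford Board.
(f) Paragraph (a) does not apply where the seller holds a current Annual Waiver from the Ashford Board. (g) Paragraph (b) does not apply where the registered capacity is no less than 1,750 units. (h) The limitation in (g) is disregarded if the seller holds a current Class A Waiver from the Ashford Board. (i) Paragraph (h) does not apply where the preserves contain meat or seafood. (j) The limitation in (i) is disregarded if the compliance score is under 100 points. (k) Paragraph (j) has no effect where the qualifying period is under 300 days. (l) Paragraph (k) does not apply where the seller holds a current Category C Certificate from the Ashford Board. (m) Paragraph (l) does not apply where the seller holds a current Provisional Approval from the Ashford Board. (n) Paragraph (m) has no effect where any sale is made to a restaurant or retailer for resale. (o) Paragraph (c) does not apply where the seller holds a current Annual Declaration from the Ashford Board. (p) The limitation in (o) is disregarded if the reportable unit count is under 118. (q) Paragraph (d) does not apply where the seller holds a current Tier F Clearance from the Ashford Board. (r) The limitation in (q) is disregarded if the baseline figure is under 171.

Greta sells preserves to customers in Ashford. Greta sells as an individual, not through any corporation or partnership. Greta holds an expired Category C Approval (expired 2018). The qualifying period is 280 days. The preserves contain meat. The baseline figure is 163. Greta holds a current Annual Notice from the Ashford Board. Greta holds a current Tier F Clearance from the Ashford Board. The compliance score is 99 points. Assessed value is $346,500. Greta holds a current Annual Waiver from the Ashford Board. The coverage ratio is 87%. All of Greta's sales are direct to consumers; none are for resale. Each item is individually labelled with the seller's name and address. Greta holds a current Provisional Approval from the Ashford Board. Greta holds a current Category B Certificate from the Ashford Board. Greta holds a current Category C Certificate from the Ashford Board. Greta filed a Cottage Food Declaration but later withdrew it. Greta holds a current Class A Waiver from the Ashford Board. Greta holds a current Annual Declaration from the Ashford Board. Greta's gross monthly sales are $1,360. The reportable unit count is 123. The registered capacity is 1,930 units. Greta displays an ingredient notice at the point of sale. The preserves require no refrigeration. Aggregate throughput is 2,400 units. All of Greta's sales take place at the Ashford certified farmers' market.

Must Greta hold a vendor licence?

Exception (a): aggregate throughput is 2,400 units, less than the 2,440 units limit; an ingredient notice is displayed — every condition holds. But applying paragraph (f): (f) operates — a current Annual Waiver is held. Exception (a) does not apply.
Exception (b)'s conditions are all satisfied: the preserves are shelf-stable; a current Category B Certificate is held. But applying paragraphs (g)–(n): (g) applies — the registered capacity is 1,930 units, meeting the 1,750 units threshold. (h) would limit (g) — a current Class A Waiver is held — but (i) sets (h) aside: (i) is engaged — the preserves contain meat. (j) would limit (i) — the compliance score is 99 points, under the 100 points limit — but (k) sets (j) aside: (k) is triggered — the qualifying period is 280 days, under the 300 days limit. (l) would limit (k) — a current Category C Certificate is held — but (m) sets (l) aside: (m) is triggered — a current Provisional Approval is held. (n), which would lift (m), is not engaged — no sales are for resale. (b) is therefore removed.
Exception (c) requires that the seller has filed a Cottage Food Declaration with the Ashford health office; but the Cottage Food Declaration was withdrawn, so (c) is unavailable.
Exception (d) does not apply: the Category C Approval is not current.
Exception (e) requires that gross monthly sales are under $1,290; but gross monthly sales are $1,360, not under $1,290, so (e) is unavailable.
Every exception is unavailable, so the rule governs.

Yes — Greta must hold a vendor licence.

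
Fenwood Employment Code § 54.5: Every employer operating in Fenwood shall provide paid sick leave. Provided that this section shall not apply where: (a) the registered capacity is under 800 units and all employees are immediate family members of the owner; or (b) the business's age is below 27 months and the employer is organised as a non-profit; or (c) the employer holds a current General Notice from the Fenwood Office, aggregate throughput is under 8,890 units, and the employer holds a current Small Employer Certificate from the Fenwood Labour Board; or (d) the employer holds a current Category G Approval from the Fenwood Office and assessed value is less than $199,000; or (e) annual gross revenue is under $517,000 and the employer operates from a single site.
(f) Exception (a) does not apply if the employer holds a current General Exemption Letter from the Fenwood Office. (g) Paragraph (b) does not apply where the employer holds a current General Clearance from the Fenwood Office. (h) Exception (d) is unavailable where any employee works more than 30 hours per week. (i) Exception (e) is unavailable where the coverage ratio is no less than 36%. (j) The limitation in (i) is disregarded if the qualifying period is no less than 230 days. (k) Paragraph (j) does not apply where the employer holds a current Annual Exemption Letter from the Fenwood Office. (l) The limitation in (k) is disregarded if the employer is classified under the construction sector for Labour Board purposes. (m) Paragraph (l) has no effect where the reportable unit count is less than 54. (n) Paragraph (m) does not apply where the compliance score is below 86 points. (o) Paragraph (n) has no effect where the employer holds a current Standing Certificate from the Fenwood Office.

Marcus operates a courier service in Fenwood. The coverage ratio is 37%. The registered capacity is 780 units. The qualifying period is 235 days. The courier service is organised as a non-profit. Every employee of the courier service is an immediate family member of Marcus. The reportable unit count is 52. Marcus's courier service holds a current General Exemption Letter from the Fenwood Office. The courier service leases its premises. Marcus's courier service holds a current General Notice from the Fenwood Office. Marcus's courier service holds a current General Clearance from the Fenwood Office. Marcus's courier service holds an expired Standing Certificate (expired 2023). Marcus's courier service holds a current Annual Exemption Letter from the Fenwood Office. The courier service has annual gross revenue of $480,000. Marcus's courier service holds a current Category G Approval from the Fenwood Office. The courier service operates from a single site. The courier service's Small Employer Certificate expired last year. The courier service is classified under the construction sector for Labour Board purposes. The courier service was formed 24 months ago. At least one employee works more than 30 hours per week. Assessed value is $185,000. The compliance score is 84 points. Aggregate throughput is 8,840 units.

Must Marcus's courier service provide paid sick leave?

Exception (a)'s conditions are all satisfied: the registered capacity is 780 units, under the 800 units limit; every employee is an immediate family member. However, paragraph (f) must be considered: (f) applies — a current General Exemption Letter is held. So (a) is unavailable.
Exception (b): the business's age is 24 months, below the 27 months limit; the employer is a non-profit — every condition holds. However, paragraph (g) must be considered: (g) operates against (b): a current General Clearance is held. (b) is therefore removed.
Exception (c) does not apply: the Small Employer Certificate has expired.
Exception (d): a current Category G Approval is held; assessed value is $185,000, less than the $199,000 limit — every condition holds. Turning to paragraph (h): (h) operates against (d): at least one employee exceeds 30 hours/week. Exception (d) does not apply.
All of (e)'s requirements are met (annual gross revenue is $480,000, under the $517,000 limit; the employer operates from a single site). Under paragraphs (i)–(o): (i) applies (the coverage ratio is 37%, meeting the 36% threshold), but is displaced by (j): (j) applies — the qualifying period is 235 days, meeting the 230 days threshold. (k) is triggered (a current Annual Exemption Letter is held), but is itself disapplied by (l): (l) operates against (k): the courier service is classified under the construction sector. (m) would limit (l) — the reportable unit count is 52, less than the 54 limit — but (n) sets (m) aside: (n) is engaged — the compliance score is 84 points, below the 86 points limit. (o), which would lift (n), is not triggered — the Standing Certificate is not current. Exception (e) stands.

No — exception (e) applies; Marcus's courier service is not required to provide paid sick leave.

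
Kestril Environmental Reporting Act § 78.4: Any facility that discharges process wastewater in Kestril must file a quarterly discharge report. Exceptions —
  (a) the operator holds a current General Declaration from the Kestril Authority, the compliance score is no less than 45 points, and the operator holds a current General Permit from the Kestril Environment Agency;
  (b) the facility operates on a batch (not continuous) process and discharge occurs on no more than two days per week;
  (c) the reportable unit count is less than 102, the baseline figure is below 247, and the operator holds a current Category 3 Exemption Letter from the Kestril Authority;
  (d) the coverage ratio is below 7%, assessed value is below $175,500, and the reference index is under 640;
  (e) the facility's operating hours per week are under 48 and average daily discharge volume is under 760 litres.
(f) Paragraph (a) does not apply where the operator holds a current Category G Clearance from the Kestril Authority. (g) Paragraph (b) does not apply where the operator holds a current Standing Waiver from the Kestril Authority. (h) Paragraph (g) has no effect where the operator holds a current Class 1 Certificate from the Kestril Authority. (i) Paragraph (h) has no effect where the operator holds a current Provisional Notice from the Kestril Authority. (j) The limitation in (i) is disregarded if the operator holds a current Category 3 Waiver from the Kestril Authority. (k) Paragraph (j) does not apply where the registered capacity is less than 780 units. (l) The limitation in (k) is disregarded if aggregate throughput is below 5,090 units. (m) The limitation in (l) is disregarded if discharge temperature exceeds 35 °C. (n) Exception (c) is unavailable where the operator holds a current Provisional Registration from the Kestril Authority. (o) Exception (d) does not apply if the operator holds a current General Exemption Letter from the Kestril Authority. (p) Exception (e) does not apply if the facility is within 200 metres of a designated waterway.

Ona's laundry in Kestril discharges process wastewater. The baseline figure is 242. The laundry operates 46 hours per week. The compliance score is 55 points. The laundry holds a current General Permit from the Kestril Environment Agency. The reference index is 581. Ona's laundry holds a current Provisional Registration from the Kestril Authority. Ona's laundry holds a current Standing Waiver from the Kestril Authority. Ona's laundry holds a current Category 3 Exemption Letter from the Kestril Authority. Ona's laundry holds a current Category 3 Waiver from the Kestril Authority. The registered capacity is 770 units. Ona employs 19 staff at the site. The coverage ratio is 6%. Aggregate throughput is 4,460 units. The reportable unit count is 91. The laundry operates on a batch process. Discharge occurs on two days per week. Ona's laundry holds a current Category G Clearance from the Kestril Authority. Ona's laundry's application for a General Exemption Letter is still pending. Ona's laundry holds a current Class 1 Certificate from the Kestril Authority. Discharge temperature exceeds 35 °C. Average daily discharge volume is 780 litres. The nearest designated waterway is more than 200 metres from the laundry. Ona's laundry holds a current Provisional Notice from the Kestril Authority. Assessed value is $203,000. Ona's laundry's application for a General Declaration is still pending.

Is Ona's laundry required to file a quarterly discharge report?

Exception (a) requires that the operator holds a current General Declaration from the Kestril Authority; but no current General Declaration is held, so (a) is unavailable.
Exception (b) is satisfied on its face — the facility operates on a batch process; discharge occurs on no more than two days per week. Turning to paragraphs (g)–(m): (g) is triggered — a current Standing Waiver is held. (h) is triggered (a current Class 1 Certificate is held), but is itself disapplied by (i): (i) operates against (h): a current Provisional Notice is held. (j) is engaged (a current Category 3 Waiver is held), but is itself disapplied by (k): (k) operates against (j): the registered capacity is 770 units, less than the 780 units limit. (l) would limit (k) — aggregate throughput is 4,460 units, below the 5,090 units limit — but (m) sets (l) aside: (m) operates against (l): discharge temperature exceeds 35 °C. So (b) is unavailable.
All of (c)'s requirements are met (the reportable unit count is 91, less than the 102 limit; the baseline figure is 242, below the 247 limit; a current Category 3 Exemption Letter is held). Turning to paragraph (n): (n) operates against (c): a current Provisional Registration is held. Exception (c) does not apply.
Exception (d) does not apply: assessed value is $203,000, not below $175,500.
Exception (e) fails — average daily discharge volume is 780 litres, not under 760 litres.
None of the exceptions is available; § 78.4 applies in full.

Yes — Ona's laundry must file a quarterly discharge report.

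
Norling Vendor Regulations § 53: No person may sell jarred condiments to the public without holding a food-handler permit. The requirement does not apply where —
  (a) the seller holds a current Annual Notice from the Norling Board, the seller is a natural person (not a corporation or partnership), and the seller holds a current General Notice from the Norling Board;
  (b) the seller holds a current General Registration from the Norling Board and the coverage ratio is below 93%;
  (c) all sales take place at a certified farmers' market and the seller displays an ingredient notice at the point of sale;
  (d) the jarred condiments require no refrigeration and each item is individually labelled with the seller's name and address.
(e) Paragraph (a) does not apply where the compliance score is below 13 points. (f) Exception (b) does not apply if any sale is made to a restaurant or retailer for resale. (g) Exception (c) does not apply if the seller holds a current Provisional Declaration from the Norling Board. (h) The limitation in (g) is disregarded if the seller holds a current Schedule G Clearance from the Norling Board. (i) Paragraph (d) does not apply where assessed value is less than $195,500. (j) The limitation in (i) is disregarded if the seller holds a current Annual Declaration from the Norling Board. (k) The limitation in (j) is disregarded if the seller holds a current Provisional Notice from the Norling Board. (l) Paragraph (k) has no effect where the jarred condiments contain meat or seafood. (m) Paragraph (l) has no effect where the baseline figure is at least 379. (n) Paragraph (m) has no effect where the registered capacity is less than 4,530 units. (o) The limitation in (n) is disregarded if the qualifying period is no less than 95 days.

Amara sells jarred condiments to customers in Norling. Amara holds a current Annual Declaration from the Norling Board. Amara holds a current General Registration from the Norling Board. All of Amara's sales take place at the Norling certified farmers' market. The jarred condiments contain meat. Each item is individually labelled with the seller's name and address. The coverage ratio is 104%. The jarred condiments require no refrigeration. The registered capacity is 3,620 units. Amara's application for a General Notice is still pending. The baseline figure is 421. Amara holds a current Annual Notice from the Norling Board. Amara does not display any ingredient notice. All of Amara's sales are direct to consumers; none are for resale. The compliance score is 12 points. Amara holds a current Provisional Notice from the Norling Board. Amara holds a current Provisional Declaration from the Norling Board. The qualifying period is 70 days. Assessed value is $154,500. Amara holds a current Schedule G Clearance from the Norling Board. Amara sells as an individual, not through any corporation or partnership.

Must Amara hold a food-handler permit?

Exception (a) does not apply: there is no General Notice in force.
Exception (b) does not apply: the coverage ratio is 104%, not below 93%.
Exception (c) requires that the seller displays an ingredient notice at the point of sale; but no ingredient notice is displayed, so (c) is unavailable.
Exception (d): the jarred condiments are shelf-stable; items are individually labelled — every condition holds. Under paragraphs (i)–(o): (i) operates (assessed value is $154,500, less than the $195,500 limit), but is set aside by (j): (j) is engaged — a current Annual Declaration is held. (k) would limit (j) — a current Provisional Notice is held — but (l) sets (k) aside: (l) operates against (k): the jarred condiments contain meat. (m) would limit (l) — the baseline figure is 421, meeting the 379 threshold — but (n) sets (m) aside: (n) applies — the registered capacity is 3,620 units, less than the 4,530 units limit. (o), which would lift (n), is not triggered — the qualifying period is 70 days, short of 95 days. (d) remains available.

No — exception (d) applies; Amara is not required to hold a food-handler permit.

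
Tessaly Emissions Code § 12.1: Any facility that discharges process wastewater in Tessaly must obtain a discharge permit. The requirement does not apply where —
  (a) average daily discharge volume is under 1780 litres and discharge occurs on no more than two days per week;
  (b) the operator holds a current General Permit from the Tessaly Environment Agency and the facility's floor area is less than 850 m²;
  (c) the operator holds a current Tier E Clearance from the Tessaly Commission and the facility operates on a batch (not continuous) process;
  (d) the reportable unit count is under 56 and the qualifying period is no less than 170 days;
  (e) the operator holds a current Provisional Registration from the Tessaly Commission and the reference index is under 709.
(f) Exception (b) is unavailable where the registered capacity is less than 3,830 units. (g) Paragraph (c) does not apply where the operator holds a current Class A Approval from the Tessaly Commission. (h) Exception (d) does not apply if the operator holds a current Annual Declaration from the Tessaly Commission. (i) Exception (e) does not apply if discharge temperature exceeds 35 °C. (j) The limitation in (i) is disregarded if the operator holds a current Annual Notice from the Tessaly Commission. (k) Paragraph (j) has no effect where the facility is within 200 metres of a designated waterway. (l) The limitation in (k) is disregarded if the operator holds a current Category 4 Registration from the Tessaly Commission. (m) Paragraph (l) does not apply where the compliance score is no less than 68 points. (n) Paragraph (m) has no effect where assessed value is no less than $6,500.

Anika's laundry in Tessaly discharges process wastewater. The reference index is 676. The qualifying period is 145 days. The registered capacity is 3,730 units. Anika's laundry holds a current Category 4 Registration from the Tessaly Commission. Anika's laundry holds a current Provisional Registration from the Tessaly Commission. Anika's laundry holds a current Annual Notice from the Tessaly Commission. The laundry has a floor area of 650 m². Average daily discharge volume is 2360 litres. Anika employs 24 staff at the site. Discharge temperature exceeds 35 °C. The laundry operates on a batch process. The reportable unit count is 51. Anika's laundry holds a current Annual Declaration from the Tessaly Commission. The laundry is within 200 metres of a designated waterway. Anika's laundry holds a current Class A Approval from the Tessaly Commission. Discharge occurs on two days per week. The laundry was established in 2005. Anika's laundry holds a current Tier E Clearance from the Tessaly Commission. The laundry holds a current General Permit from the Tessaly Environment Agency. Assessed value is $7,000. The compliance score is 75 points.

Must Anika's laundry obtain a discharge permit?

Exception (a) requires that average daily discharge volume is under 1780 litres; but average daily discharge volume is 2360 litres, not under 1780 litres, so (a) is unavailable.
All of (b)'s requirements are met (a current General Permit is held; the facility's floor area is 650 m², less than the 850 m² limit). However, paragraph (f) must be considered: (f) applies — the registered capacity is 3,730 units, less than the 3,830 units limit. (b) is therefore removed.
All of (c)'s requirements are met (a current Tier E Clearance is held; the facility operates on a batch process). But applying paragraph (g): (g) operates — a current Class A Approval is held. So (c) is unavailable.
Exception (d) fails — the qualifying period is 145 days, short of 170 days.
Exception (e): a current Provisional Registration is held; the reference index is 676, under the 709 limit — every condition holds. As to paragraphs (i)–(n): (i) operates (discharge temperature exceeds 35 °C), but yields to (j): (j) operates against (i): a current Annual Notice is held. (k) would limit (j) — the laundry is within 200 m of a designated waterway — but (l) sets (k) aside: (l) is triggered — a current Category 4 Registration is held. (m) would limit (l) — the compliance score is 75 points, meeting the 68 points threshold — but (n) sets (m) aside: (n) operates against (m): assessed value is $7,000, meeting the $6,500 threshold. So (e) applies.

No — exception (e) applies; Anika's laundry is not required to obtain a discharge permit.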